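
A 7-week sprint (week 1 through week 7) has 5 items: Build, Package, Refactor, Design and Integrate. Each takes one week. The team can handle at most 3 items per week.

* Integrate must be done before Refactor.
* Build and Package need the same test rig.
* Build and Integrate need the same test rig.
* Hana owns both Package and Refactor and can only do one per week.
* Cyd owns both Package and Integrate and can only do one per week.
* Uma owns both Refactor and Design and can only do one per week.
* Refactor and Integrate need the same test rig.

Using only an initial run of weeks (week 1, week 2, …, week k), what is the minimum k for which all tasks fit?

The precedence chain requires at least 2 distinct weeks.
With at most 3 per week and 5 tasks, at least 2 weeks are needed.
Could 2 weeks be enough, i.e. nothing placed later than week 2? No: Refactor must come after Integrate (at week 1 or later) → {week 2}; Integrate must come before Refactor (at week 2 or earlier) → {week 1}; Build can't share with Integrate (week 1) → {week 2}; Package can't share with Integrate (week 1) → {week 2}; Package can't share with Build (week 2) → nothing is left.
So 2 weeks is not enough.
3 works (last occupied week: week 3): for example Design=week 1, Package=week 3, Build=week 2, Refactor=week 2, Integrate=week 1.

3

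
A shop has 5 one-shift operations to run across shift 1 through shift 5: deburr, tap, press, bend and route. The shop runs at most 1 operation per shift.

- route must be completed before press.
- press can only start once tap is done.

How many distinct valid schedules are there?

40

Splitting on deburr: it can be shift 1 (8), shift 2 (8), shift 3 (8), shift 4 (8), shift 5 (8). Listing each branch's schedules as (tap, press, bend, route) by shift number:
deburr=shift 1: (2,4,5,3) (2,5,3,4) (2,5,4,3) (3,4,5,2) (3,5,2,4) (3,5,4,2) (4,5,2,3) (4,5,3,2) — 8.
deburr=shift 2: (1,4,5,3) (1,5,3,4) (1,5,4,3) (3,4,5,1) (3,5,1,4) (3,5,4,1) (4,5,1,3) (4,5,3,1) — 8.
deburr=shift 3: (1,4,5,2) (1,5,2,4) (1,5,4,2) (2,4,5,1) (2,5,1,4) (2,5,4,1) (4,5,1,2) (4,5,2,1) — 8.
deburr=shift 4: (1,3,5,2) (1,5,2,3) (1,5,3,2) (2,3,5,1) (2,5,1,3) (2,5,3,1) (3,5,1,2) (3,5,2,1) — 8.
deburr=shift 5: (1,3,4,2) (1,4,2,3) (1,4,3,2) (2,3,4,1) (2,4,1,3) (2,4,3,1) (3,4,1,2) (3,4,2,1) — 8.
Summing: 8 + 8 + 8 + 8 + 8 = 40.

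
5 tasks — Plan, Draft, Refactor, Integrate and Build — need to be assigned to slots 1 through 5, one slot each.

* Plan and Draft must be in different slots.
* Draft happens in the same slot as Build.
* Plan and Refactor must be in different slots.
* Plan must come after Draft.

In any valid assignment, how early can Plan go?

2

Precedence pushes Plan to at least 2.
Plan at 2 is achievable: Integrate -> 1, Refactor -> 1, Build -> 1, Plan -> 2, Draft -> 1.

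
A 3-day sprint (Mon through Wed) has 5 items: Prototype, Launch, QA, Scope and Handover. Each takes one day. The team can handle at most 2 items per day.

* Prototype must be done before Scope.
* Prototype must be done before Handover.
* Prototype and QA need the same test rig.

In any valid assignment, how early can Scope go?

Tue

Precedence pushes Scope to at least Tue.
Scope at Tue is achievable: QA=Wed; Scope=Tue; Handover=Tue; Prototype=Mon; Launch=Mon.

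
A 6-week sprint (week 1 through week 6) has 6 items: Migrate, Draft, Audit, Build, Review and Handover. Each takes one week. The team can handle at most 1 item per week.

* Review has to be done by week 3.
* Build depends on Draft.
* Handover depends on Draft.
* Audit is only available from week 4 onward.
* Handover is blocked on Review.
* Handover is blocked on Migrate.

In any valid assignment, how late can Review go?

week 3

Review's own window allows nothing later than week 3.
Review at week 3 is achievable: Draft=week 1, Handover=week 5, Migrate=week 2, Build=week 6, Audit=week 4, Review=week 3.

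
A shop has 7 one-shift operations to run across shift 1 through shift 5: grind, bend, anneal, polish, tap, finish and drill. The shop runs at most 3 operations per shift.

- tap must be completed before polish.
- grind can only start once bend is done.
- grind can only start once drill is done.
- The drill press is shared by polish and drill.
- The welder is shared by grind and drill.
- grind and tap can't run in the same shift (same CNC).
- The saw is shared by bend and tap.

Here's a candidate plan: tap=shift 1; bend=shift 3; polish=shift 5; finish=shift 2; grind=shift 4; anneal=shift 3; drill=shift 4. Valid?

Invalid. The welder is shared by grind and drill.

The welder is shared by grind and drill — violated.
tap must be completed before polish — holds.
grind can only start once bend is done — holds.
grind can only start once drill is done — violated.
The drill press is shared by polish and drill — holds.
The shop runs at most 3 operations per shift — holds.
grind and tap can't run in the same shift (same CNC) — holds.
The saw is shared by bend and tap — holds.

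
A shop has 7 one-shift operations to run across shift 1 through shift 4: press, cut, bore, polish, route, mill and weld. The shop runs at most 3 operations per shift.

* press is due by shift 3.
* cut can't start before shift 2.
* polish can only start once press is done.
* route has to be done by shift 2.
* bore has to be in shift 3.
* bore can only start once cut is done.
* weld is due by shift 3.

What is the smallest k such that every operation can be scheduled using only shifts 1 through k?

The precedence chain requires at least 2 distinct shifts.
With at most 3 per shift and 7 operations, at least 3 shifts are needed.
bore can't be placed before shift 3, so the schedule must run through at least shift 3.
3 works (last occupied shift: shift 3): for example cut=shift 2; mill=shift 1; weld=shift 2; route=shift 1; polish=shift 2; press=shift 1; bore=shift 3.

3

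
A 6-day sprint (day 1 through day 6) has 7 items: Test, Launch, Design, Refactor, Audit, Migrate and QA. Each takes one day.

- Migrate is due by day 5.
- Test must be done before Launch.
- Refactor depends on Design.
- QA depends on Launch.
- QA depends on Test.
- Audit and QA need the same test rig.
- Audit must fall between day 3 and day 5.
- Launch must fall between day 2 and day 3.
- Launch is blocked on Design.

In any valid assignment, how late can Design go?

day 2

Downstream work caps Design at day 2.
Design at day 2 is achievable: Design=day 2, Test=day 1, Refactor=day 3, Migrate=day 1, Audit=day 3, QA=day 4, Launch=day 3.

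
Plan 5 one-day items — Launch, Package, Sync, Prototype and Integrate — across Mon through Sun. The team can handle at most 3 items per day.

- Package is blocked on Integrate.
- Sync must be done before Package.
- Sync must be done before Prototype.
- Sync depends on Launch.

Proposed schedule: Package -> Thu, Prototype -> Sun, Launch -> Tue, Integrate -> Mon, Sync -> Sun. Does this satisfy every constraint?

No. Sync must be done before Package is not satisfied.

Package is blocked on Integrate — holds.
Sync must be done before Package — violated.
Sync must be done before Prototype — violated.
The team can handle at most 3 items per day — holds.
Sync depends on Launch — holds.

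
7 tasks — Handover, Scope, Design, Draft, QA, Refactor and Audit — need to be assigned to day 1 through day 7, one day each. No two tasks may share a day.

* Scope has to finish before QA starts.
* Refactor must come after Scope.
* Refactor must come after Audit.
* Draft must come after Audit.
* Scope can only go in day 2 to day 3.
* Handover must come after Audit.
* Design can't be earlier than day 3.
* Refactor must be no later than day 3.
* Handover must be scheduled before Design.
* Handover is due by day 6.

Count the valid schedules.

Splitting on Handover: it can be day 4 (6), day 5 (4), day 6 (2). Listing each branch's schedules as (Scope, Design, Draft, QA, Refactor, Audit) by day number:
Handover=day 4: (2,5,6,7,3,1) (2,5,7,6,3,1) (2,6,5,7,3,1) (2,6,7,5,3,1) (2,7,5,6,3,1) (2,7,6,5,3,1) — 6.
Handover=day 5: (2,6,4,7,3,1) (2,6,7,4,3,1) (2,7,4,6,3,1) (2,7,6,4,3,1) — 4.
Handover=day 6: (2,7,4,5,3,1) (2,7,5,4,3,1) — 2.
Summing: 6 + 4 + 2 = 12.

12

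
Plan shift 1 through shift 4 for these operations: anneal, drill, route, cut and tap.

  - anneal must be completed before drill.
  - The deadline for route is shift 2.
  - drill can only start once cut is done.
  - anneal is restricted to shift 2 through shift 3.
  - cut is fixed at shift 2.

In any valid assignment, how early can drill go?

Precedence pushes drill to at least shift 3.
drill at shift 3 is achievable: drill=shift 3, tap=shift 1, anneal=shift 2, cut=shift 2, route=shift 1.

shift 3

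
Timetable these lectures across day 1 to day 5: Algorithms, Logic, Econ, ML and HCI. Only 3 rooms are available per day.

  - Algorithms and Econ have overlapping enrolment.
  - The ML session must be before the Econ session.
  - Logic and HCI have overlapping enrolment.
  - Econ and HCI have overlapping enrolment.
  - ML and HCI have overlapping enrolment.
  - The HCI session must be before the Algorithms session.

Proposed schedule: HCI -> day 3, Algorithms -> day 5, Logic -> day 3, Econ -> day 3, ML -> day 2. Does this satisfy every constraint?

No. Econ and HCI have overlapping enrolment is not satisfied.

Algorithms and Econ have overlapping enrolment — holds.
ML and HCI have overlapping enrolment — holds.
Econ and HCI have overlapping enrolment — violated.
The HCI session must be before the Algorithms session — holds.
The ML session must be before the Econ session — holds.
Only 3 rooms are available per day — holds.
Logic and HCI have overlapping enrolment — violated.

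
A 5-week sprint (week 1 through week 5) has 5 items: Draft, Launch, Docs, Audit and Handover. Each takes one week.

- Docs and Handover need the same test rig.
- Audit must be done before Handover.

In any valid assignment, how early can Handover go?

Precedence pushes Handover to at least week 2.
Handover at week 2 is achievable: Docs=week 1, Handover=week 2, Audit=week 1, Draft=week 1, Launch=week 1.

week 2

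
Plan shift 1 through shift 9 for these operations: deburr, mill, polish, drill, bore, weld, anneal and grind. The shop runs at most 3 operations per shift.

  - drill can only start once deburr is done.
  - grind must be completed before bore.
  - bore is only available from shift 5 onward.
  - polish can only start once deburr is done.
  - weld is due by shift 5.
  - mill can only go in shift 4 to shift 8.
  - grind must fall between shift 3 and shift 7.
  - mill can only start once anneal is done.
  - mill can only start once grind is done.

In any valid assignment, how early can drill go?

Precedence pushes drill to at least shift 2.
drill at shift 2 is achievable: drill=shift 2, grind=shift 3, deburr=shift 1, polish=shift 2, bore=shift 5, weld=shift 1, anneal=shift 1, mill=shift 4.

shift 2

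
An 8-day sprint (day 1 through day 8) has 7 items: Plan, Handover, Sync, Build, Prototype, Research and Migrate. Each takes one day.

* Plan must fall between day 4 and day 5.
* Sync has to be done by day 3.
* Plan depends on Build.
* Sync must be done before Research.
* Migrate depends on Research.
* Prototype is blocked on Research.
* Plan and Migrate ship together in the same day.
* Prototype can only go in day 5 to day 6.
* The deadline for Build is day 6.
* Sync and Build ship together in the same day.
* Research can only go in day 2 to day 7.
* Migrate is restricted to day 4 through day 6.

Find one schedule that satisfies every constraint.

Sync in day 1, Build in day 1, Handover in day 1, Prototype in day 5, Migrate in day 4, Plan in day 4, Research in day 2

Checking: Build(day 1) before Plan(day 4); Sync(day 1) before Research(day 2); Research(day 2) before Prototype(day 5); Research(day 2) before Migrate(day 4); Plan = Migrate = day 4; Sync = Build = day 1; Sync=day 1 in [day 1,day 3]; Prototype=day 5 in [day 5,day 6]; Research=day 2 in [day 2,day 7]; Migrate=day 4 in [day 4,day 6]; Build=day 1 in [day 1,day 6]; Plan=day 4 in [day 4,day 5].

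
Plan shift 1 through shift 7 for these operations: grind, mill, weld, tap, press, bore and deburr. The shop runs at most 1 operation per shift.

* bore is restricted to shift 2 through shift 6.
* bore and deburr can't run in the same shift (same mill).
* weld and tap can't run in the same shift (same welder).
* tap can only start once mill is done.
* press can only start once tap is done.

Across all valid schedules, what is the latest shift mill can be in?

shift 5

Downstream work caps mill at shift 5.
mill at shift 5 is achievable: press -> shift 7, bore -> shift 2, tap -> shift 6, weld -> shift 3, grind -> shift 1, mill -> shift 5, deburr -> shift 4.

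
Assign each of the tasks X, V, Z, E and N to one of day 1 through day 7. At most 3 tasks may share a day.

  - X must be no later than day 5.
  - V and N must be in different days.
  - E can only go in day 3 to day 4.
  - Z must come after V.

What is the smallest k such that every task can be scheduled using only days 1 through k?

3 days

The precedence chain requires at least 2 distinct days.
With at most 3 per day and 5 tasks, at least 2 days are needed.
E can't be placed before day 3, so the schedule must run through at least day 3.
3 works (last occupied day: day 3): for example X in day 1, N in day 2, E in day 3, V in day 1, Z in day 2.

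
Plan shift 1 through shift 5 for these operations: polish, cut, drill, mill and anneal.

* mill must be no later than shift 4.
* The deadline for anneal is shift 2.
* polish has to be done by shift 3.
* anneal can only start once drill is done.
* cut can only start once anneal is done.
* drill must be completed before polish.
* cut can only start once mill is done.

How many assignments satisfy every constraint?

Splitting on polish: it can be shift 2 (9), shift 3 (9). Listing each branch's schedules as (cut, drill, mill, anneal) by shift number:
polish=shift 2: (3,1,1,2) (3,1,2,2) (4,1,1,2) (4,1,2,2) (4,1,3,2) (5,1,1,2) (5,1,2,2) (5,1,3,2) (5,1,4,2) — 9.
polish=shift 3: (3,1,1,2) (3,1,2,2) (4,1,1,2) (4,1,2,2) (4,1,3,2) (5,1,1,2) (5,1,2,2) (5,1,3,2) (5,1,4,2) — 9.
Summing: 9 + 9 = 18.

18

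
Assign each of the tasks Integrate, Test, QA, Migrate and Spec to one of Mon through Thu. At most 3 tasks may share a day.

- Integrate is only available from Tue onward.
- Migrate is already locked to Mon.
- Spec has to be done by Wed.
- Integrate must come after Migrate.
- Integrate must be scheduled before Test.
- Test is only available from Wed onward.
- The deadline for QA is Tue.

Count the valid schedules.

18

Splitting on Integrate: it can be Tue (12), Wed (6). Listing each branch's schedules as (Test, QA, Migrate, Spec):
Integrate=Tue: (Wed,Mon,Mon,Mon) (Wed,Mon,Mon,Tue) (Wed,Mon,Mon,Wed) (Wed,Tue,Mon,Mon) (Wed,Tue,Mon,Tue) (Wed,Tue,Mon,Wed) (Thu,Mon,Mon,Mon) (Thu,Mon,Mon,Tue) (Thu,Mon,Mon,Wed) (Thu,Tue,Mon,Mon) (Thu,Tue,Mon,Tue) (Thu,Tue,Mon,Wed) — 12.
Integrate=Wed: (Thu,Mon,Mon,Mon) (Thu,Mon,Mon,Tue) (Thu,Mon,Mon,Wed) (Thu,Tue,Mon,Mon) (Thu,Tue,Mon,Tue) (Thu,Tue,Mon,Wed) — 6.
Summing: 12 + 6 = 18.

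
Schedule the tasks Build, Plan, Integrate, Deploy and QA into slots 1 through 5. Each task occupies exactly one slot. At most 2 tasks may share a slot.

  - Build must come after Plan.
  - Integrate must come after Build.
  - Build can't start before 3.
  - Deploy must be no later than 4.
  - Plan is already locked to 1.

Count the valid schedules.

53

Splitting on Build: it can be 3 (35), 4 (18). Listing each branch's schedules as (Plan, Integrate, Deploy, QA):
Build=3: (1,4,1,2) (1,4,1,3) (1,4,1,4) (1,4,1,5) (1,4,2,1) (1,4,2,2) (1,4,2,3) (1,4,2,4) (1,4,2,5) (1,4,3,1) (1,4,3,2) (1,4,3,4) (1,4,3,5) (1,4,4,1) (1,4,4,2) (1,4,4,3) (1,4,4,5) (1,5,1,2) (1,5,1,3) (1,5,1,4) (1,5,1,5) (1,5,2,1) (1,5,2,2) (1,5,2,3) (1,5,2,4) (1,5,2,5) (1,5,3,1) (1,5,3,2) (1,5,3,4) (1,5,3,5) (1,5,4,1) (1,5,4,2) (1,5,4,3) (1,5,4,4) (1,5,4,5) — 35.
Build=4: (1,5,1,2) (1,5,1,3) (1,5,1,4) (1,5,1,5) (1,5,2,1) (1,5,2,2) (1,5,2,3) (1,5,2,4) (1,5,2,5) (1,5,3,1) (1,5,3,2) (1,5,3,3) (1,5,3,4) (1,5,3,5) (1,5,4,1) (1,5,4,2) (1,5,4,3) (1,5,4,5) — 18.
Summing: 35 + 18 = 53.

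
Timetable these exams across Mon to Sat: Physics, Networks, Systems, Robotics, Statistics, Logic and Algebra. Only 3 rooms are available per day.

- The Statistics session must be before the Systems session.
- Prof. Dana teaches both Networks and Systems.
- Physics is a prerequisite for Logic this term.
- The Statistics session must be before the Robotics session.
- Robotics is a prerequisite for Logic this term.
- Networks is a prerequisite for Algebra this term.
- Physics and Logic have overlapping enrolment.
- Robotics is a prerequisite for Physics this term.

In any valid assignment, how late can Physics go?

Precedence pushes Physics to at least Wed; downstream work caps Physics at Fri.
Physics at Fri is achievable: Logic in Sat; Robotics in Tue; Networks in Mon; Algebra in Tue; Statistics in Mon; Physics in Fri; Systems in Tue.

Fri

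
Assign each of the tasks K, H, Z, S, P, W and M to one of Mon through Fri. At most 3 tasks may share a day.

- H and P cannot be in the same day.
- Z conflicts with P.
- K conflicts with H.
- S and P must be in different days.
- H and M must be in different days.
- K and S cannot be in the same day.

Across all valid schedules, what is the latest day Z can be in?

Fri

Z at Fri is achievable: M=Wed; K=Mon; Z=Fri; W=Mon; P=Mon; S=Tue; H=Tue.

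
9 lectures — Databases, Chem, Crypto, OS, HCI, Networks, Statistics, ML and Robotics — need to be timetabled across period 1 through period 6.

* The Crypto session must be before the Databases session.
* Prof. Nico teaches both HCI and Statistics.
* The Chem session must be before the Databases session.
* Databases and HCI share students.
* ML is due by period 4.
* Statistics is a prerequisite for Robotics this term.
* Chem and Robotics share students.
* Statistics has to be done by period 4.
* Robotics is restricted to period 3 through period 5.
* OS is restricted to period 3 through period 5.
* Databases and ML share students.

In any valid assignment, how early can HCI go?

period 1

HCI at period 1 is achievable: ML -> period 1; HCI -> period 1; Networks -> period 1; Crypto -> period 1; Robotics -> period 3; Chem -> period 1; Statistics -> period 2; Databases -> period 2; OS -> period 3.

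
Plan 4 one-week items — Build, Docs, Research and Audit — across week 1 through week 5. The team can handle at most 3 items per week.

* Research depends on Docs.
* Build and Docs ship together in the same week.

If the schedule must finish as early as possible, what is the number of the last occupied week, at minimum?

2

The precedence chain requires at least 2 distinct weeks.
With at most 3 per week and 4 tasks, at least 2 weeks are needed.
2 works (last occupied week: week 2): for example Docs=week 1; Research=week 2; Build=week 1; Audit=week 1.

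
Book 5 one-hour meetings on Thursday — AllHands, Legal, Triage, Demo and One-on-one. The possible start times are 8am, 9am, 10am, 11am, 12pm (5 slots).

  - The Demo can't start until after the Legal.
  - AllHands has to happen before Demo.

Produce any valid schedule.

Demo=9am; AllHands=8am; Legal=8am; One-on-one=8am; Triage=8am

Checking: Legal(8am) before Demo(9am); AllHands(8am) before Demo(9am).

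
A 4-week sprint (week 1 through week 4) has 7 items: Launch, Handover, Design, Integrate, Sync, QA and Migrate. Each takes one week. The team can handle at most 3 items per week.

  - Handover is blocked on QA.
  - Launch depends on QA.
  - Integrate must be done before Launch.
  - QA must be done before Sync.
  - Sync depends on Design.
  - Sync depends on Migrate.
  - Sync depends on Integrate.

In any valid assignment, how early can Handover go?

week 2

Precedence pushes Handover to at least week 2.
Handover at week 2 is achievable: Launch=week 2; QA=week 1; Design=week 1; Sync=week 3; Handover=week 2; Integrate=week 1; Migrate=week 2.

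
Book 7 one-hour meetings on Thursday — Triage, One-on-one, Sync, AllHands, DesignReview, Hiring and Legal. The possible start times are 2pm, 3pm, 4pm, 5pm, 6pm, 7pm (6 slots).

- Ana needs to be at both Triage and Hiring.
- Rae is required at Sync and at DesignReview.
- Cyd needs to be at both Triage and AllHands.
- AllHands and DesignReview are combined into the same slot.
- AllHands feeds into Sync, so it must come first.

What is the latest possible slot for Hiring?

7pm

Hiring at 7pm is achievable: Legal=2pm; Sync=3pm; One-on-one=2pm; Hiring=7pm; AllHands=2pm; Triage=3pm; DesignReview=2pm.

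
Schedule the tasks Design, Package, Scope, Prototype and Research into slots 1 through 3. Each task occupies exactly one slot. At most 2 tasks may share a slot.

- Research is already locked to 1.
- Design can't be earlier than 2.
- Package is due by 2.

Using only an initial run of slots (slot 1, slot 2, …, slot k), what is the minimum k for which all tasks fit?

3

With at most 2 per slot and 5 tasks, at least 3 slots are needed.
Design can't be placed before 2, so the schedule must run through at least slot 2.
3 works (last occupied slot: 3): for example Scope in 2; Package in 1; Design in 2; Research in 1; Prototype in 3.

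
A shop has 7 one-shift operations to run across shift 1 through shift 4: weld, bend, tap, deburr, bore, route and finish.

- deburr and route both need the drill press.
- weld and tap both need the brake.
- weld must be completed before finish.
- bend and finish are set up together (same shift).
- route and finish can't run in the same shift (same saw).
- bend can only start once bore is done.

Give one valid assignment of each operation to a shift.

bore=shift 1, deburr=shift 1, finish=shift 2, route=shift 3, tap=shift 2, bend=shift 2, weld=shift 1

Checking: weld(shift 1) before finish(shift 2); bore(shift 1) before bend(shift 2); weld(shift 1) != tap(shift 2); route(shift 3) != finish(shift 2); deburr(shift 1) != route(shift 3); bend = finish = shift 2.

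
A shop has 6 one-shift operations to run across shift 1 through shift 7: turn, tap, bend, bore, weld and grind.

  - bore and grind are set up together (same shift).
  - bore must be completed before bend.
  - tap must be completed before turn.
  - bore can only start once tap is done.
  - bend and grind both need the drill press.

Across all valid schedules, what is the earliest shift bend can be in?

shift 3

Precedence pushes bend to at least shift 3.
bend at shift 3 is achievable: bend in shift 3, weld in shift 1, grind in shift 2, tap in shift 1, bore in shift 2, turn in shift 2.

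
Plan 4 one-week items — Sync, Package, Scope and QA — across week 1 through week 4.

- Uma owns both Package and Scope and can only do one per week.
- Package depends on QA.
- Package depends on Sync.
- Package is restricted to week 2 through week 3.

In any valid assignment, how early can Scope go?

week 1

Scope at week 1 is achievable: Package -> week 2, QA -> week 1, Sync -> week 1, Scope -> week 1.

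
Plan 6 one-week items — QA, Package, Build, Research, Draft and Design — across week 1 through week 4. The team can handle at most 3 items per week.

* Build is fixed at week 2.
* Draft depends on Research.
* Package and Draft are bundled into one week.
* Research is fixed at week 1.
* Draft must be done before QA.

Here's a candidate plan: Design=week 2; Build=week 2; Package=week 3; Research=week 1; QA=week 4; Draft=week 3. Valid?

Draft depends on Research — holds.
The team can handle at most 3 items per week — holds.
Package and Draft are bundled into one week — holds.
Research is fixed at week 1 — holds.
Draft must be done before QA — holds.
Build is fixed at week 2 — holds.

Yes, all constraints hold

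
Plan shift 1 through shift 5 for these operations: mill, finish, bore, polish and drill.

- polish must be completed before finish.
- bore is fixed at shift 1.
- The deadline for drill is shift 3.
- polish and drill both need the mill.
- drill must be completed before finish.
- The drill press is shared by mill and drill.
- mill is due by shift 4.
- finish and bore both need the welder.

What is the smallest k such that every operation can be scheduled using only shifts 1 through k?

3 shifts

The precedence chain requires at least 2 distinct shifts.
Could 2 shifts be enough, i.e. nothing placed later than shift 2? No: drill's window within 2 shifts is {shift 1, shift 2}; finish must come after polish (at shift 1 or later) → {shift 2}; polish must come before finish (at shift 2 or earlier) → {shift 1}; drill must come before finish (at shift 2 or earlier) → {shift 1}; drill can't share with polish (shift 1) → nothing is left.
So 2 shifts is not enough.
3 works (last occupied shift: shift 3): for example finish -> shift 3; polish -> shift 1; drill -> shift 2; mill -> shift 1; bore -> shift 1.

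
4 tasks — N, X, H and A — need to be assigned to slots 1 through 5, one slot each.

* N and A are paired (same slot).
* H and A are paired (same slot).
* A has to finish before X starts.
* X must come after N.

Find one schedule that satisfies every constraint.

X=2, H=1, N=1, A=1

Checking: A(1) before X(2); N(1) before X(2); N = A = 1; H = A = 1.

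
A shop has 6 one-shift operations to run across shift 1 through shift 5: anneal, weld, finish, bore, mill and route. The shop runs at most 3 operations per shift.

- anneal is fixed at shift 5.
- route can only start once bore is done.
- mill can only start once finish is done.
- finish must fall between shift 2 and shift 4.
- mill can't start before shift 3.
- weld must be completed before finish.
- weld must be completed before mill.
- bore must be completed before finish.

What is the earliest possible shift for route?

shift 2

Precedence pushes route to at least shift 2.
route at shift 2 is achievable: mill -> shift 3; bore -> shift 1; finish -> shift 2; anneal -> shift 5; weld -> shift 1; route -> shift 2.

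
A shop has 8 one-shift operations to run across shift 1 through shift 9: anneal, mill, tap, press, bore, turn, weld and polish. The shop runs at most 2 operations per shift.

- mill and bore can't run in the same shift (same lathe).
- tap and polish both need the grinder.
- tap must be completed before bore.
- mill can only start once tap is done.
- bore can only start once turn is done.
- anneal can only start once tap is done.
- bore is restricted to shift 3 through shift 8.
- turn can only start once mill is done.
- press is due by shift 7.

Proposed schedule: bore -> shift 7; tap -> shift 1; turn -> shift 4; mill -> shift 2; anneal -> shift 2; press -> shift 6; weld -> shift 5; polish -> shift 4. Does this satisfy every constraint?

Yes

mill can only start once tap is done — holds.
press is due by shift 7 — holds.
tap must be completed before bore — holds.
bore can only start once turn is done — holds.
The shop runs at most 2 operations per shift — holds.
bore is restricted to shift 3 through shift 8 — holds.
turn can only start once mill is done — holds.
anneal can only start once tap is done — holds.
mill and bore can't run in the same shift (same lathe) — holds.
tap and polish both need the grinder — holds.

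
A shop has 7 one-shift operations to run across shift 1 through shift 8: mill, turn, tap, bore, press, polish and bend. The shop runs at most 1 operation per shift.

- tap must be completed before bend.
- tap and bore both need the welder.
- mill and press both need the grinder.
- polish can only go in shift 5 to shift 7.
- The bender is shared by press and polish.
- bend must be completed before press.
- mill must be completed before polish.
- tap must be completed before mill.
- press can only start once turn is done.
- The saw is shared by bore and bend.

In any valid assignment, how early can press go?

shift 4

Precedence pushes press to at least shift 3.
press at shift 4 is achievable: mill -> shift 5; tap -> shift 1; bend -> shift 2; press -> shift 4; turn -> shift 3; bore -> shift 7; polish -> shift 6.
Nothing earlier works — the conflict and capacity constraints rule out every shift before shift 4.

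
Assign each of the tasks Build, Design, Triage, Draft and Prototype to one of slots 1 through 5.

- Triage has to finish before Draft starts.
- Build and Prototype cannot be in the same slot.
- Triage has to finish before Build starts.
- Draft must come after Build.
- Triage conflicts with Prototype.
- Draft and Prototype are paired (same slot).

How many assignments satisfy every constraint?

50

Splitting on Build: it can be 2 (15), 3 (20), 4 (15). Listing each branch's schedules as (Design, Triage, Draft, Prototype):
Build=2: (1,1,3,3) (1,1,4,4) (1,1,5,5) (2,1,3,3) (2,1,4,4) (2,1,5,5) (3,1,3,3) (3,1,4,4) (3,1,5,5) (4,1,3,3) (4,1,4,4) (4,1,5,5) (5,1,3,3) (5,1,4,4) (5,1,5,5) — 15.
Build=3: (1,1,4,4) (1,1,5,5) (1,2,4,4) (1,2,5,5) (2,1,4,4) (2,1,5,5) (2,2,4,4) (2,2,5,5) (3,1,4,4) (3,1,5,5) (3,2,4,4) (3,2,5,5) (4,1,4,4) (4,1,5,5) (4,2,4,4) (4,2,5,5) (5,1,4,4) (5,1,5,5) (5,2,4,4) (5,2,5,5) — 20.
Build=4: (1,1,5,5) (1,2,5,5) (1,3,5,5) (2,1,5,5) (2,2,5,5) (2,3,5,5) (3,1,5,5) (3,2,5,5) (3,3,5,5) (4,1,5,5) (4,2,5,5) (4,3,5,5) (5,1,5,5) (5,2,5,5) (5,3,5,5) — 15.
Summing: 15 + 20 + 15 = 50.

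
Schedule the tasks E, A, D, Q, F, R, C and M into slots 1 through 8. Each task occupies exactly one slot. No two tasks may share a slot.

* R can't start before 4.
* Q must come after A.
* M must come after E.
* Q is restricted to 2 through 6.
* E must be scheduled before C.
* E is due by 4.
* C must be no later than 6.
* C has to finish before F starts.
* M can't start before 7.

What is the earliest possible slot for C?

2

Precedence pushes C to at least 2; C's own window allows nothing later than 6.
C at 2 is achievable: C=2, A=3, F=6, D=8, R=5, Q=4, E=1, M=7.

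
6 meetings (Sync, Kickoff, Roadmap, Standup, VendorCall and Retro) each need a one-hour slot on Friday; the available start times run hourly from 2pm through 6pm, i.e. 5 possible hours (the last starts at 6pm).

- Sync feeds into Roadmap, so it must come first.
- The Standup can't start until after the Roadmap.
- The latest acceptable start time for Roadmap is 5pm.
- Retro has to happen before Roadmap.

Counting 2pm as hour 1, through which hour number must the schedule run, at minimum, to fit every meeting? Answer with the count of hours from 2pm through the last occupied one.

3

The precedence chain requires at least 3 distinct hours.
3 works (last occupied hour: 4pm): for example Sync=2pm, Retro=2pm, Roadmap=3pm, Kickoff=2pm, Standup=4pm, VendorCall=2pm.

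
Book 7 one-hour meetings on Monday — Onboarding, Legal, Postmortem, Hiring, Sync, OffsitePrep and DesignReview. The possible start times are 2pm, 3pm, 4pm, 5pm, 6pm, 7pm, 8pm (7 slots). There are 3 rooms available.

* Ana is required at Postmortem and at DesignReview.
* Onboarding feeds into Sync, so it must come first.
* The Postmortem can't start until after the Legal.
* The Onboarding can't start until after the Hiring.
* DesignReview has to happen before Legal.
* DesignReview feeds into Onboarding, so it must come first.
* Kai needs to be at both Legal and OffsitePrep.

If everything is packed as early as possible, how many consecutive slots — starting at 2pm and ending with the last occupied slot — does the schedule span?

The precedence chain requires at least 3 distinct slots.
With at most 3 per slot and 7 meetings, at least 3 slots are needed.
3 works (last occupied slot: 4pm): for example Hiring -> 2pm; DesignReview -> 2pm; Sync -> 4pm; Postmortem -> 4pm; Onboarding -> 3pm; OffsitePrep -> 2pm; Legal -> 3pm.

3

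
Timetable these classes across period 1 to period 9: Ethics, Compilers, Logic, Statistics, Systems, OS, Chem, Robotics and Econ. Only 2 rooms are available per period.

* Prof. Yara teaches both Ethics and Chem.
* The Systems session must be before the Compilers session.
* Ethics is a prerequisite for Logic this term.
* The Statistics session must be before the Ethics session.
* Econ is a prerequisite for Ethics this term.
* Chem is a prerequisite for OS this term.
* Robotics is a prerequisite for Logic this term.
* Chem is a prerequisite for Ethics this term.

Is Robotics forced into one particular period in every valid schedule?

No

Robotics can be period 1 (e.g. Robotics in period 1, Econ in period 2, Systems in period 3, OS in period 5, Compilers in period 4, Ethics in period 3, Chem in period 1, Logic in period 4, Statistics in period 2) or period 2 (e.g. Statistics -> period 1, OS -> period 5, Compilers -> period 4, Econ -> period 2, Robotics -> period 2, Chem -> period 1, Ethics -> period 3, Logic -> period 4, Systems -> period 3).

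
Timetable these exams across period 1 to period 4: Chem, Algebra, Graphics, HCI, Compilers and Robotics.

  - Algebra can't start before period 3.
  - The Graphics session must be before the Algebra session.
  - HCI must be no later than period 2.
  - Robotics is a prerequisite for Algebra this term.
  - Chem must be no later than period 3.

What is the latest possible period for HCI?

period 2

HCI's own window allows nothing later than period 2.
HCI at period 2 is achievable: Graphics in period 1, Algebra in period 3, Robotics in period 1, Chem in period 1, Compilers in period 1, HCI in period 2.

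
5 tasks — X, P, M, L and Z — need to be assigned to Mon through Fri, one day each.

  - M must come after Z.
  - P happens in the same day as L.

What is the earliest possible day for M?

Precedence pushes M to at least Tue.
M at Tue is achievable: L in Mon; X in Mon; Z in Mon; P in Mon; M in Tue.

Tue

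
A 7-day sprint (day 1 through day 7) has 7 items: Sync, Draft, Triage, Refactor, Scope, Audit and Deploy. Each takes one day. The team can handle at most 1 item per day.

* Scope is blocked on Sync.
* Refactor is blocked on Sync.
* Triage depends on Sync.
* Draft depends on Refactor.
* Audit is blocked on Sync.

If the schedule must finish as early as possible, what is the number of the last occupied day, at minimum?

day 7

The precedence chain requires at least 3 distinct days.
With at most 1 per day and 7 tasks, at least 7 days are needed.
7 works (last occupied day: day 7): for example Scope in day 5; Triage in day 4; Deploy in day 7; Audit in day 6; Sync in day 1; Refactor in day 2; Draft in day 3.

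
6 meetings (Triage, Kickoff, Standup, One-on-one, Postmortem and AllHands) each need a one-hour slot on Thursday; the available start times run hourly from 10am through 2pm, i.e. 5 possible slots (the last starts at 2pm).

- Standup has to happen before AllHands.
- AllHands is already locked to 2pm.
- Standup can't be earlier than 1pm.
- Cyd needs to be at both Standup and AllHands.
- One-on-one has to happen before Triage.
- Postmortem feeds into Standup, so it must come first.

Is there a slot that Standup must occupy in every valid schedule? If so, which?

1pm

Standup's window is 1pm–2pm.
AllHands is fixed at 2pm, and Standup can't share a slot with AllHands.
So Standup must be 1pm.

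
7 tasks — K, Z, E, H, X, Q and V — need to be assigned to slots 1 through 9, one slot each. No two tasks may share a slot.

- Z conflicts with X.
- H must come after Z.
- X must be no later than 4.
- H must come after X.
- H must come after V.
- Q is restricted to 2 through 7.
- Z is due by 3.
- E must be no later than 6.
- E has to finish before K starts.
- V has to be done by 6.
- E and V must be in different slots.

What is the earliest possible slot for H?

4

Precedence pushes H to at least 2.
H at 4 is achievable: E -> 5; V -> 3; H -> 4; Z -> 1; Q -> 6; X -> 2; K -> 7.
Nothing earlier works — the conflict and capacity constraints rule out every slot before 4.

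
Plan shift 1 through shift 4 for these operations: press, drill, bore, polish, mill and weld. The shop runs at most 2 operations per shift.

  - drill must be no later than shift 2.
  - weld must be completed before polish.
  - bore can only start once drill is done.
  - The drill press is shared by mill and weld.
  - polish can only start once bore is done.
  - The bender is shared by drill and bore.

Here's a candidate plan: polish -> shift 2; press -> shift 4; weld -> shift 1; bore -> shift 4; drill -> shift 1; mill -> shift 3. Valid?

The bender is shared by drill and bore — holds.
The shop runs at most 2 operations per shift — holds.
drill must be no later than shift 2 — holds.
polish can only start once bore is done — violated.
bore can only start once drill is done — holds.
The drill press is shared by mill and weld — holds.
weld must be completed before polish — holds.

No. polish can only start once bore is done is not satisfied.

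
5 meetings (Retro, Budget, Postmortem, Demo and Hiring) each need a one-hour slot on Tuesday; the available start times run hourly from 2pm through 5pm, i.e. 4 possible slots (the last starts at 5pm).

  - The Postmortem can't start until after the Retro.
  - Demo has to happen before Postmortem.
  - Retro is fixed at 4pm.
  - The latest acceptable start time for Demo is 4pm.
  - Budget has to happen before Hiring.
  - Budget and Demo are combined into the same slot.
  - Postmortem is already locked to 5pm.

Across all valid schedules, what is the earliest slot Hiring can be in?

Precedence pushes Hiring to at least 3pm.
Hiring at 3pm is achievable: Hiring in 3pm, Retro in 4pm, Budget in 2pm, Postmortem in 5pm, Demo in 2pm.

3pm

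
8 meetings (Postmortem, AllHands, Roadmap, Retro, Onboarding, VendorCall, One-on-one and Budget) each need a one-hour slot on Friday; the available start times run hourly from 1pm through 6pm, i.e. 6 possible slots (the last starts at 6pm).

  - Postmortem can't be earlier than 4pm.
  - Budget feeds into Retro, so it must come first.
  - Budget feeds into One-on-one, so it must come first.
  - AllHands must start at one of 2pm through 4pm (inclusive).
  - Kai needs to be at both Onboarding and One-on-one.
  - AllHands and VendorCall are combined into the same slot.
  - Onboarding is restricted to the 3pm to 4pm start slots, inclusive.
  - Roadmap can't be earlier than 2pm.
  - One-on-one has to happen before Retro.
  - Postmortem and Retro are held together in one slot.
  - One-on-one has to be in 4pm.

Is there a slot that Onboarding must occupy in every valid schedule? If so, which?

Onboarding's window is 3pm–4pm.
One-on-one is fixed at 4pm, and Onboarding can't share a slot with One-on-one.
So Onboarding must be 3pm.

3pm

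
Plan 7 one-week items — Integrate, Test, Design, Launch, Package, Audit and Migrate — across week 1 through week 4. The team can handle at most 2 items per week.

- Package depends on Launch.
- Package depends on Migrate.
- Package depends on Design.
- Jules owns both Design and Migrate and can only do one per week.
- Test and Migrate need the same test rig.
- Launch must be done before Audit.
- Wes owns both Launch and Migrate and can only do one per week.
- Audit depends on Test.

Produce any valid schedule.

Design in week 1; Package in week 3; Test in week 3; Launch in week 1; Integrate in week 2; Migrate in week 2; Audit in week 4

Checking: Launch(week 1) before Audit(week 4); Launch(week 1) before Package(week 3); Migrate(week 2) before Package(week 3); Design(week 1) before Package(week 3); Test(week 3) before Audit(week 4); Design(week 1) != Migrate(week 2); Launch(week 1) != Migrate(week 2); Test(week 3) != Migrate(week 2); max 2 per week (cap 2).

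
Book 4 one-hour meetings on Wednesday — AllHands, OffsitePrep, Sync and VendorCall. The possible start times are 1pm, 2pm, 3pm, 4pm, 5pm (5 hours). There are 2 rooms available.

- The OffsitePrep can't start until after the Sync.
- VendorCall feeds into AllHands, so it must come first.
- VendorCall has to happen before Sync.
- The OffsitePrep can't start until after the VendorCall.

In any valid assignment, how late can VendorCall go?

Downstream work caps VendorCall at 3pm.
VendorCall at 3pm is achievable: AllHands in 4pm; OffsitePrep in 5pm; Sync in 4pm; VendorCall in 3pm.

3pm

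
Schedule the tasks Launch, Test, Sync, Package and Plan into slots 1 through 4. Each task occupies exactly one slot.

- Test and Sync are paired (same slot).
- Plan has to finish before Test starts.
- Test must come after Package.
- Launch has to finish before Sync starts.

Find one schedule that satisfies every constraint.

Sync=2; Test=2; Package=1; Plan=1; Launch=1

Checking: Plan(1) before Test(2); Package(1) before Test(2); Launch(1) before Sync(2); Test = Sync = 2.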